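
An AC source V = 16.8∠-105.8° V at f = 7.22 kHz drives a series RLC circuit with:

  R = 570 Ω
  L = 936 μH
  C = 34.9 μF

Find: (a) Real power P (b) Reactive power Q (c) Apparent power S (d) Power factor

Step 1 — Angular frequency: ω = 2π·f = 2π·7220 = 4.536e+04 rad/s.
Step 2 — Component impedances:
  R: Z = R = 570 Ω
  L: Z = jωL = j·4.536e+04·0.000936 = 0 + j42.46 Ω
  C: Z = 1/(jωC) = -j/(ω·C) = 0 - j0.6316 Ω
Step 3 — Series combination: Z_total = R + L + C = 570 + j41.83 Ω = 571.5∠4.2° Ω.
Step 4 — Source phasor: V = 16.8∠-105.8° V = -4.574 - j16.17 V.
Step 5 — Current: I = V / Z = -0.01005 - j0.02762 A = 0.02939∠-110.0° A.
Step 6 — Complex power: S = V·I* = 0.4925 + j0.03614 VA.
Step 7 — Real power: P = Re(S) = 0.4925 W.
Step 8 — Reactive power: Q = Im(S) = 0.03614 VAR.
Step 9 — Apparent power: |S| = 0.4938 VA.
Step 10 — Power factor: PF = P/|S| = 0.9973 (lagging).

(a) P = 0.4925 W  (b) Q = 0.03614 VAR  (c) S = 0.4938 VA  (d) PF = 0.9973 (lagging)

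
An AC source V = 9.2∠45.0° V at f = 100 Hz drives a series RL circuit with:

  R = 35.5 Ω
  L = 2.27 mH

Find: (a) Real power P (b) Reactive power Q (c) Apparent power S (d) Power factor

Step 1 — Angular frequency: ω = 2π·f = 2π·100 = 628.3 rad/s.
Step 2 — Component impedances:
  R: Z = R = 35.5 Ω
  L: Z = jωL = j·628.3·0.00227 = 0 + j1.426 Ω
Step 3 — Series combination: Z_total = R + L = 35.5 + j1.426 Ω = 35.53∠2.3° Ω.
Step 4 — Source phasor: V = 9.2∠45.0° V = 6.505 + j6.505 V.
Step 5 — Current: I = V / Z = 0.1903 + j0.1756 A = 0.2589∠42.7° A.
Step 6 — Complex power: S = V·I* = 2.38 + j0.09564 VA.
Step 7 — Real power: P = Re(S) = 2.38 W.
Step 8 — Reactive power: Q = Im(S) = 0.09564 VAR.
Step 9 — Apparent power: |S| = 2.382 VA.
Step 10 — Power factor: PF = P/|S| = 0.9992 (lagging).

(a) P = 2.38 W  (b) Q = 0.09564 VAR  (c) S = 2.382 VA  (d) PF = 0.9992 (lagging)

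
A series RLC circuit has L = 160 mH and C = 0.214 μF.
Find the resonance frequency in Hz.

Step 1 — Resonance condition Im(Z)=0 gives ω₀ = 1/√(LC).
Step 2 — ω₀ = 1/√(0.16·2.14e-07) = 5404 rad/s.
Step 3 — f₀ = ω₀/(2π) = 860.1 Hz.

f₀ = 860.1 Hz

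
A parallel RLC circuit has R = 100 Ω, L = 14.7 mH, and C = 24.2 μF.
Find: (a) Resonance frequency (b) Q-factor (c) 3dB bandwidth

Step 1 — Resonance: ω₀ = 1/√(LC) = 1/√(0.0147·2.42e-05) = 1677 rad/s.
Step 2 — f₀ = ω₀/(2π) = 266.8 Hz.
Step 3 — Parallel Q: Q = R/(ω₀L) = 100/(1677·0.0147) = 4.057.
Step 4 — Bandwidth: Δω = ω₀/Q = 413.2 rad/s; BW = Δω/(2π) = 65.77 Hz.

(a) f₀ = 266.8 Hz  (b) Q = 4.057  (c) BW = 65.77 Hz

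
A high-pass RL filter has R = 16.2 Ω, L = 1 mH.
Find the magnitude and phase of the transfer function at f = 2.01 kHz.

Step 1 — Angular frequency: ω = 2π·2010 = 1.263e+04 rad/s.
Step 2 — Transfer function: H(jω) = jωL/(R + jωL).
Step 3 — Numerator jωL = j·12.63; denominator R + jωL = 16.2 + j12.63.
Step 4 — H = 0.378 + j0.4849.
Step 5 — Magnitude: |H| = 0.6148 (-4.2 dB); phase: φ = 52.1°.

|H| = 0.6148 (-4.2 dB), φ = 52.1°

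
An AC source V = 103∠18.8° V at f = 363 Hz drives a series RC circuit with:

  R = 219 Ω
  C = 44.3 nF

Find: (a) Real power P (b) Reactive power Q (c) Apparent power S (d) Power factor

Step 1 — Angular frequency: ω = 2π·f = 2π·363 = 2281 rad/s.
Step 2 — Component impedances:
  R: Z = R = 219 Ω
  C: Z = 1/(jωC) = -j/(ω·C) = 0 - j9897 Ω
Step 3 — Series combination: Z_total = R + C = 219 - j9897 Ω = 9900∠-88.7° Ω.
Step 4 — Source phasor: V = 103∠18.8° V = 97.5 + j33.19 V.
Step 5 — Current: I = V / Z = -0.003134 + j0.009921 A = 0.0104∠107.5° A.
Step 6 — Complex power: S = V·I* = 0.02371 - j1.071 VA.
Step 7 — Real power: P = Re(S) = 0.02371 W.
Step 8 — Reactive power: Q = Im(S) = -1.071 VAR.
Step 9 — Apparent power: |S| = 1.072 VA.
Step 10 — Power factor: PF = P/|S| = 0.02212 (leading).

(a) P = 0.02371 W  (b) Q = -1.071 VAR  (c) S = 1.072 VA  (d) PF = 0.02212 (leading)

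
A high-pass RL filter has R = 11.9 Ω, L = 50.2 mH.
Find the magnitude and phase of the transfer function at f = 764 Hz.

Step 1 — Angular frequency: ω = 2π·764 = 4800 rad/s.
Step 2 — Transfer function: H(jω) = jωL/(R + jωL).
Step 3 — Numerator jωL = j·241; denominator R + jωL = 11.9 + j241.
Step 4 — H = 0.9976 + j0.04926.
Step 5 — Magnitude: |H| = 0.9988 (-0.0 dB); phase: φ = 2.8°.

|H| = 0.9988 (-0.0 dB), φ = 2.8°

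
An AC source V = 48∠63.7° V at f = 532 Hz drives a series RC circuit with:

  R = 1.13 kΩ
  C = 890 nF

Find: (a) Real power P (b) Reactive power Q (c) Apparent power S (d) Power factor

Step 1 — Angular frequency: ω = 2π·f = 2π·532 = 3343 rad/s.
Step 2 — Component impedances:
  R: Z = R = 1130 Ω
  C: Z = 1/(jωC) = -j/(ω·C) = 0 - j336.1 Ω
Step 3 — Series combination: Z_total = R + C = 1130 - j336.1 Ω = 1179∠-16.6° Ω.
Step 4 — Source phasor: V = 48∠63.7° V = 21.27 + j43.03 V.
Step 5 — Current: I = V / Z = 0.006884 + j0.04013 A = 0.04071∠80.3° A.
Step 6 — Complex power: S = V·I* = 1.873 - j0.5572 VA.
Step 7 — Real power: P = Re(S) = 1.873 W.
Step 8 — Reactive power: Q = Im(S) = -0.5572 VAR.
Step 9 — Apparent power: |S| = 1.954 VA.
Step 10 — Power factor: PF = P/|S| = 0.9585 (leading).

(a) P = 1.873 W  (b) Q = -0.5572 VAR  (c) S = 1.954 VA  (d) PF = 0.9585 (leading)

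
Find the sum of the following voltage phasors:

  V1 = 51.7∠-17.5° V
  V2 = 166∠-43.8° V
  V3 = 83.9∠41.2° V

Step 1 — Convert each phasor to rectangular form:
  V1 = 51.7·(cos(-17.5°) + j·sin(-17.5°)) = 49.31 - j15.55 V
  V2 = 166·(cos(-43.8°) + j·sin(-43.8°)) = 119.8 - j114.9 V
  V3 = 83.9·(cos(41.2°) + j·sin(41.2°)) = 63.13 + j55.26 V
Step 2 — Sum components: V_total = 232.2 - j75.18 V.
Step 3 — Convert to polar: |V_total| = 244.1 V, ∠V_total = -17.9°.

V_total = 244.1∠-17.9° V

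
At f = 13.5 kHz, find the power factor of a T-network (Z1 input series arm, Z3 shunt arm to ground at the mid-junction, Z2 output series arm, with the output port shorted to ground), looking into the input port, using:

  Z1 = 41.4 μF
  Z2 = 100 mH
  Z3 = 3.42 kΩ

Step 1 — Angular frequency: ω = 2π·f = 2π·1.35e+04 = 8.482e+04 rad/s.
Step 2 — Component impedances:
  Z1: Z = 1/(jωC) = -j/(ω·C) = 0 - j0.2848 Ω
  Z2: Z = jωL = j·8.482e+04·0.1 = 0 + j8482 Ω
  Z3: Z = R = 3420 Ω
Step 3 — With the output port shorted to ground, the output series arm Z2 runs from the junction to ground; the shunt arm Z3 also runs from the junction to ground. They appear in parallel: Z3 || Z2 = 2942 + j1186 Ω.
Step 4 — Series with input arm Z1: Z_in = Z1 + (Z3 || Z2) = 2942 + j1186 Ω = 3172∠22.0° Ω.
Step 5 — Power factor: PF = cos(φ) = Re(Z)/|Z| = 2942/3172 = 0.9275.
Step 6 — Type: Im(Z) = 1186 ⇒ lagging (phase φ = 22.0°).

PF = 0.9275 (lagging, φ = 22.0°)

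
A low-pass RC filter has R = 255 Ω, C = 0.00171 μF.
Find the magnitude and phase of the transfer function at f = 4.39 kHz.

Step 1 — Angular frequency: ω = 2π·4390 = 2.758e+04 rad/s.
Step 2 — Transfer function: H(jω) = 1/(1 + jωRC).
Step 3 — Denominator: 1 + jωRC = 1 + j·2.758e+04·255·1.71e-09 = 1 + j0.01203.
Step 4 — H = 0.9999 - j0.01203.
Step 5 — Magnitude: |H| = 0.9999 (-0.0 dB); phase: φ = -0.7°.

|H| = 0.9999 (-0.0 dB), φ = -0.7°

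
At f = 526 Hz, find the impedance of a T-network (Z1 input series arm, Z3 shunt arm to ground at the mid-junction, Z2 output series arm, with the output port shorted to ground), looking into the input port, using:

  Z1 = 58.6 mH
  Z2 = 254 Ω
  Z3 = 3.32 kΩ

Step 1 — Angular frequency: ω = 2π·f = 2π·526 = 3305 rad/s.
Step 2 — Component impedances:
  Z1: Z = jωL = j·3305·0.0586 = 0 + j193.7 Ω
  Z2: Z = R = 254 Ω
  Z3: Z = R = 3320 Ω
Step 3 — With the output port shorted to ground, the output series arm Z2 runs from the junction to ground; the shunt arm Z3 also runs from the junction to ground. They appear in parallel: Z3 || Z2 = 235.9 Ω.
Step 4 — Series with input arm Z1: Z_in = Z1 + (Z3 || Z2) = 235.9 + j193.7 Ω = 305.3∠39.4° Ω.

Z = 235.9 + j193.7 Ω = 305.3∠39.4° Ω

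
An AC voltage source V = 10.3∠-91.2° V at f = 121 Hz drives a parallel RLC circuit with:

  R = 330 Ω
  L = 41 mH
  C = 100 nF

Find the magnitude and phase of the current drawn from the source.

Step 1 — Angular frequency: ω = 2π·f = 2π·121 = 760.3 rad/s.
Step 2 — Component impedances:
  R: Z = R = 330 Ω
  L: Z = jωL = j·760.3·0.041 = 0 + j31.17 Ω
  C: Z = 1/(jωC) = -j/(ω·C) = 0 - j1.315e+04 Ω
Step 3 — Parallel combination: 1/Z_total = 1/R + 1/L + 1/C; Z_total = 2.932 + j30.97 Ω = 31.11∠84.6° Ω.
Step 4 — Source phasor: V = 10.3∠-91.2° V = -0.2157 - j10.3 V.
Step 5 — Ohm's law: I = V / Z_total = (-0.2157 - j10.3) / (2.932 + j30.97) = -0.3302 - j0.0243 A.
Step 6 — Convert to polar: |I| = 0.3311 A, ∠I = -175.8°.

I = 0.3311∠-175.8° A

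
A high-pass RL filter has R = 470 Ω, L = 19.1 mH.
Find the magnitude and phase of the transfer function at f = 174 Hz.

Step 1 — Angular frequency: ω = 2π·174 = 1093 rad/s.
Step 2 — Transfer function: H(jω) = jωL/(R + jωL).
Step 3 — Numerator jωL = j·20.88; denominator R + jωL = 470 + j20.88.
Step 4 — H = 0.00197 + j0.04434.
Step 5 — Magnitude: |H| = 0.04439 (-27.1 dB); phase: φ = 87.5°.

|H| = 0.04439 (-27.1 dB), φ = 87.5°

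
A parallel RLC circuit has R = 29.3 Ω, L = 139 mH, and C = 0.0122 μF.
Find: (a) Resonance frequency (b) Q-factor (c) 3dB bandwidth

Step 1 — Resonance: ω₀ = 1/√(LC) = 1/√(0.139·1.22e-08) = 2.428e+04 rad/s.
Step 2 — f₀ = ω₀/(2π) = 3865 Hz.
Step 3 — Parallel Q: Q = R/(ω₀L) = 29.3/(2.428e+04·0.139) = 0.00868.
Step 4 — Bandwidth: Δω = ω₀/Q = 2.798e+06 rad/s; BW = Δω/(2π) = 4.452e+05 Hz.

(a) f₀ = 3865 Hz  (b) Q = 0.00868  (c) BW = 4.452e+05 Hz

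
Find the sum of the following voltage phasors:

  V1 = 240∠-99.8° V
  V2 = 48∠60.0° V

Step 1 — Convert each phasor to rectangular form:
  V1 = 240·(cos(-99.8°) + j·sin(-99.8°)) = -40.85 - j236.5 V
  V2 = 48·(cos(60.0°) + j·sin(60.0°)) = 24 + j41.57 V
Step 2 — Sum components: V_total = -16.85 - j194.9 V.
Step 3 — Convert to polar: |V_total| = 195.7 V, ∠V_total = -94.9°.

V_total = 195.7∠-94.9° V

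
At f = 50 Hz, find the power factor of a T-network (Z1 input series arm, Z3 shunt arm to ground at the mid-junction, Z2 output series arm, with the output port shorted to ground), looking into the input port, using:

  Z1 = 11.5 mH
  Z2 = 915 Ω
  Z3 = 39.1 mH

Step 1 — Angular frequency: ω = 2π·f = 2π·50 = 314.2 rad/s.
Step 2 — Component impedances:
  Z1: Z = jωL = j·314.2·0.0115 = 0 + j3.613 Ω
  Z2: Z = R = 915 Ω
  Z3: Z = jωL = j·314.2·0.0391 = 0 + j12.28 Ω
Step 3 — With the output port shorted to ground, the output series arm Z2 runs from the junction to ground; the shunt arm Z3 also runs from the junction to ground. They appear in parallel: Z3 || Z2 = 0.1649 + j12.28 Ω.
Step 4 — Series with input arm Z1: Z_in = Z1 + (Z3 || Z2) = 0.1649 + j15.89 Ω = 15.9∠89.4° Ω.
Step 5 — Power factor: PF = cos(φ) = Re(Z)/|Z| = 0.1649/15.9 = 0.01037.
Step 6 — Type: Im(Z) = 15.89 ⇒ lagging (phase φ = 89.4°).

PF = 0.01037 (lagging, φ = 89.4°)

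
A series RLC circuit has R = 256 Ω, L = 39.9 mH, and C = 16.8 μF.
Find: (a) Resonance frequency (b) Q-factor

Step 1 — Resonance condition Im(Z)=0 gives ω₀ = 1/√(LC).
Step 2 — ω₀ = 1/√(0.0399·1.68e-05) = 1221 rad/s.
Step 3 — f₀ = ω₀/(2π) = 194.4 Hz.
Step 4 — Series Q: Q = ω₀L/R = 1221·0.0399/256 = 0.1904.

(a) f₀ = 194.4 Hz  (b) Q = 0.1904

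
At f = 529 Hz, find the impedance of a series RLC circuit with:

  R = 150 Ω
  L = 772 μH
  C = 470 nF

Step 1 — Angular frequency: ω = 2π·f = 2π·529 = 3324 rad/s.
Step 2 — Component impedances:
  R: Z = R = 150 Ω
  L: Z = jωL = j·3324·0.000772 = 0 + j2.566 Ω
  C: Z = 1/(jωC) = -j/(ω·C) = 0 - j640.1 Ω
Step 3 — Series combination: Z_total = R + L + C = 150 - j637.6 Ω = 655∠-76.8° Ω.

Z = 150 - j637.6 Ω = 655∠-76.8° Ω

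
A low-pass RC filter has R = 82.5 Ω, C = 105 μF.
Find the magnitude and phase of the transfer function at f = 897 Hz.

Step 1 — Angular frequency: ω = 2π·897 = 5636 rad/s.
Step 2 — Transfer function: H(jω) = 1/(1 + jωRC).
Step 3 — Denominator: 1 + jωRC = 1 + j·5636·82.5·0.000105 = 1 + j48.82.
Step 4 — H = 0.0004194 - j0.02047.
Step 5 — Magnitude: |H| = 0.02048 (-33.8 dB); phase: φ = -88.8°.

|H| = 0.02048 (-33.8 dB), φ = -88.8°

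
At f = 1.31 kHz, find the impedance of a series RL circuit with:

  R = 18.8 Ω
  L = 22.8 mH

Step 1 — Angular frequency: ω = 2π·f = 2π·1310 = 8231 rad/s.
Step 2 — Component impedances:
  R: Z = R = 18.8 Ω
  L: Z = jωL = j·8231·0.0228 = 0 + j187.7 Ω
Step 3 — Series combination: Z_total = R + L = 18.8 + j187.7 Ω = 188.6∠84.3° Ω.

Z = 18.8 + j187.7 Ω = 188.6∠84.3° Ω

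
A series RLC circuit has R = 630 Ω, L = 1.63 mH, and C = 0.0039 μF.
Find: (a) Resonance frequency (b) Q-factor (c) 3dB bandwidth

Step 1 — Resonance condition Im(Z)=0 gives ω₀ = 1/√(LC).
Step 2 — ω₀ = 1/√(0.00163·3.9e-09) = 3.966e+05 rad/s.
Step 3 — f₀ = ω₀/(2π) = 6.312e+04 Hz.
Step 4 — Series Q: Q = ω₀L/R = 3.966e+05·0.00163/630 = 1.026.
Step 5 — 3dB bandwidth: Δω = ω₀/Q = 3.865e+05 rad/s; BW = Δω/(2π) = 6.151e+04 Hz.

(a) f₀ = 6.312e+04 Hz  (b) Q = 1.026  (c) BW = 6.151e+04 Hz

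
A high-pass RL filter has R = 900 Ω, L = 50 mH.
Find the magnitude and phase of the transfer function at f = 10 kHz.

Step 1 — Angular frequency: ω = 2π·1e+04 = 6.283e+04 rad/s.
Step 2 — Transfer function: H(jω) = jωL/(R + jωL).
Step 3 — Numerator jωL = j·3142; denominator R + jωL = 900 + j3142.
Step 4 — H = 0.9242 + j0.2648.
Step 5 — Magnitude: |H| = 0.9613 (-0.3 dB); phase: φ = 16.0°.

|H| = 0.9613 (-0.3 dB), φ = 16.0°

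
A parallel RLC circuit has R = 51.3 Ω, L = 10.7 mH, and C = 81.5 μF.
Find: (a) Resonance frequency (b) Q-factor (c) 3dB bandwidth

Step 1 — Resonance: ω₀ = 1/√(LC) = 1/√(0.0107·8.15e-05) = 1071 rad/s.
Step 2 — f₀ = ω₀/(2π) = 170.4 Hz.
Step 3 — Parallel Q: Q = R/(ω₀L) = 51.3/(1071·0.0107) = 4.477.
Step 4 — Bandwidth: Δω = ω₀/Q = 239.2 rad/s; BW = Δω/(2π) = 38.07 Hz.

(a) f₀ = 170.4 Hz  (b) Q = 4.477  (c) BW = 38.07 Hz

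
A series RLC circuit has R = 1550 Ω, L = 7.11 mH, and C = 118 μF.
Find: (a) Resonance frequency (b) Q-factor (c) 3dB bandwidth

Step 1 — Resonance condition Im(Z)=0 gives ω₀ = 1/√(LC).
Step 2 — ω₀ = 1/√(0.00711·0.000118) = 1092 rad/s.
Step 3 — f₀ = ω₀/(2π) = 173.8 Hz.
Step 4 — Series Q: Q = ω₀L/R = 1092·0.00711/1550 = 0.005008.
Step 5 — 3dB bandwidth: Δω = ω₀/Q = 2.18e+05 rad/s; BW = Δω/(2π) = 3.47e+04 Hz.

(a) f₀ = 173.8 Hz  (b) Q = 0.005008  (c) BW = 3.47e+04 Hz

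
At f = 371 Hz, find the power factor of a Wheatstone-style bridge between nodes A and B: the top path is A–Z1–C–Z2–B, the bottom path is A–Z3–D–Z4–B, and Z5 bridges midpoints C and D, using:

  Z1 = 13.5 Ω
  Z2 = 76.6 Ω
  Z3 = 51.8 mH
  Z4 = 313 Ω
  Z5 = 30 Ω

Step 1 — Angular frequency: ω = 2π·f = 2π·371 = 2331 rad/s.
Step 2 — Component impedances:
  Z1: Z = R = 13.5 Ω
  Z2: Z = R = 76.6 Ω
  Z3: Z = jωL = j·2331·0.0518 = 0 + j120.7 Ω
  Z4: Z = R = 313 Ω
  Z5: Z = R = 30 Ω
Step 3 — Bridge requires nodal analysis (the Z5 bridge couples midpoints C and D, so the two paths cannot be reduced to a simple series/parallel combination). Setting node B to ground and injecting 1 A at node A, the 3-node admittance system at A, C, D solves to V_A = Z_AB = 75.2 + j2.669 Ω = 75.25∠2.0° Ω.
Step 4 — Power factor: PF = cos(φ) = Re(Z)/|Z| = 75.202/75.249 = 0.9994.
Step 5 — Type: Im(Z) = 2.669 ⇒ lagging (phase φ = 2.0°).

PF = 0.9994 (lagging, φ = 2.0°)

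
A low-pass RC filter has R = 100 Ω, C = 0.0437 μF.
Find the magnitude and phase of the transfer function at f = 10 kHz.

Step 1 — Angular frequency: ω = 2π·1e+04 = 6.283e+04 rad/s.
Step 2 — Transfer function: H(jω) = 1/(1 + jωRC).
Step 3 — Denominator: 1 + jωRC = 1 + j·6.283e+04·100·4.37e-08 = 1 + j0.2746.
Step 4 — H = 0.9299 - j0.2553.
Step 5 — Magnitude: |H| = 0.9643 (-0.3 dB); phase: φ = -15.4°.

|H| = 0.9643 (-0.3 dB), φ = -15.4°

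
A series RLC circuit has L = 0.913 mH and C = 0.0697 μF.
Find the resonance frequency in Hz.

Step 1 — Resonance condition Im(Z)=0 gives ω₀ = 1/√(LC).
Step 2 — ω₀ = 1/√(0.000913·6.97e-08) = 1.254e+05 rad/s.
Step 3 — f₀ = ω₀/(2π) = 1.995e+04 Hz.

f₀ = 1.995e+04 Hz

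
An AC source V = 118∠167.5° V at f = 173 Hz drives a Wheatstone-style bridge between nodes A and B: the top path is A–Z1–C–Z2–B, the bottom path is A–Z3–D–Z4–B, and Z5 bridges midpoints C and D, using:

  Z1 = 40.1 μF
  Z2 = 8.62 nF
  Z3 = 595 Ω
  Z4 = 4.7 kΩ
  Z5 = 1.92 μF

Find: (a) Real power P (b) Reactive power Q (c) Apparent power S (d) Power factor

Step 1 — Angular frequency: ω = 2π·f = 2π·173 = 1087 rad/s.
Step 2 — Component impedances:
  Z1: Z = 1/(jωC) = -j/(ω·C) = 0 - j22.94 Ω
  Z2: Z = 1/(jωC) = -j/(ω·C) = 0 - j1.067e+05 Ω
  Z3: Z = R = 595 Ω
  Z4: Z = R = 4700 Ω
  Z5: Z = 1/(jωC) = -j/(ω·C) = 0 - j479.2 Ω
Step 3 — Bridge requires nodal analysis (the Z5 bridge couples midpoints C and D, so the two paths cannot be reduced to a simple series/parallel combination). Setting node B to ground and injecting 1 A at node A, the 3-node admittance system at A, C, D solves to V_A = Z_AB = 4911 - j518.6 Ω = 4939∠-6.0° Ω.
Step 4 — Source phasor: V = 118∠167.5° V = -115.2 + j25.54 V.
Step 5 — Current: I = V / Z = -0.02374 + j0.002694 A = 0.02389∠173.5° A.
Step 6 — Complex power: S = V·I* = 2.804 - j0.296 VA.
Step 7 — Real power: P = Re(S) = 2.804 W.
Step 8 — Reactive power: Q = Im(S) = -0.296 VAR.
Step 9 — Apparent power: |S| = 2.819 VA.
Step 10 — Power factor: PF = P/|S| = 0.9945 (leading).

(a) P = 2.804 W  (b) Q = -0.296 VAR  (c) S = 2.819 VA  (d) PF = 0.9945 (leading)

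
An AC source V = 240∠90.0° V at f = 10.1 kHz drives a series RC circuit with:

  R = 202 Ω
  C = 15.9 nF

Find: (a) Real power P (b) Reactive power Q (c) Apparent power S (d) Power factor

Step 1 — Angular frequency: ω = 2π·f = 2π·1.01e+04 = 6.346e+04 rad/s.
Step 2 — Component impedances:
  R: Z = R = 202 Ω
  C: Z = 1/(jωC) = -j/(ω·C) = 0 - j991.1 Ω
Step 3 — Series combination: Z_total = R + C = 202 - j991.1 Ω = 1011∠-78.5° Ω.
Step 4 — Source phasor: V = 240∠90.0° V = 0 + j240 V.
Step 5 — Current: I = V / Z = -0.2325 + j0.04739 A = 0.2373∠168.5° A.
Step 6 — Complex power: S = V·I* = 11.37 - j55.8 VA.
Step 7 — Real power: P = Re(S) = 11.37 W.
Step 8 — Reactive power: Q = Im(S) = -55.8 VAR.
Step 9 — Apparent power: |S| = 56.95 VA.
Step 10 — Power factor: PF = P/|S| = 0.1997 (leading).

(a) P = 11.37 W  (b) Q = -55.8 VAR  (c) S = 56.95 VA  (d) PF = 0.1997 (leading)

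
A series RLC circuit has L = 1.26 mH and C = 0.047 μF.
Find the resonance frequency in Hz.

Step 1 — Resonance condition Im(Z)=0 gives ω₀ = 1/√(LC).
Step 2 — ω₀ = 1/√(0.00126·4.7e-08) = 1.299e+05 rad/s.
Step 3 — f₀ = ω₀/(2π) = 2.068e+04 Hz.

f₀ = 2.068e+04 Hz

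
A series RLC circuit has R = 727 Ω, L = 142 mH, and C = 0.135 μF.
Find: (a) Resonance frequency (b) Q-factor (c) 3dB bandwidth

Step 1 — Resonance condition Im(Z)=0 gives ω₀ = 1/√(LC).
Step 2 — ω₀ = 1/√(0.142·1.35e-07) = 7223 rad/s.
Step 3 — f₀ = ω₀/(2π) = 1150 Hz.
Step 4 — Series Q: Q = ω₀L/R = 7223·0.142/727 = 1.411.
Step 5 — 3dB bandwidth: Δω = ω₀/Q = 5120 rad/s; BW = Δω/(2π) = 814.8 Hz.

(a) f₀ = 1150 Hz  (b) Q = 1.411  (c) BW = 814.8 Hz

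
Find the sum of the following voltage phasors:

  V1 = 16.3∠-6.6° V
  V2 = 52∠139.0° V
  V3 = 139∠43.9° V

Step 1 — Convert each phasor to rectangular form:
  V1 = 16.3·(cos(-6.6°) + j·sin(-6.6°)) = 16.19 - j1.873 V
  V2 = 52·(cos(139.0°) + j·sin(139.0°)) = -39.24 + j34.12 V
  V3 = 139·(cos(43.9°) + j·sin(43.9°)) = 100.2 + j96.38 V
Step 2 — Sum components: V_total = 77.1 + j128.6 V.
Step 3 — Convert to polar: |V_total| = 150 V, ∠V_total = 59.1°.

V_total = 150∠59.1° V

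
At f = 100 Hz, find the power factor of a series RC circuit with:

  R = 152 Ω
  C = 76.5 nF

Step 1 — Angular frequency: ω = 2π·f = 2π·100 = 628.3 rad/s.
Step 2 — Component impedances:
  R: Z = R = 152 Ω
  C: Z = 1/(jωC) = -j/(ω·C) = 0 - j2.08e+04 Ω
Step 3 — Series combination: Z_total = R + C = 152 - j2.08e+04 Ω = 2.081e+04∠-89.6° Ω.
Step 4 — Power factor: PF = cos(φ) = Re(Z)/|Z| = 152/20805 = 0.007306.
Step 5 — Type: Im(Z) = -2.08e+04 ⇒ leading (phase φ = -89.6°).

PF = 0.007306 (leading, φ = -89.6°)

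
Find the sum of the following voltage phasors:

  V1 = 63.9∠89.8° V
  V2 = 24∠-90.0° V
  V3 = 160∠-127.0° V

Step 1 — Convert each phasor to rectangular form:
  V1 = 63.9·(cos(89.8°) + j·sin(89.8°)) = 0.2231 + j63.9 V
  V2 = 24·(cos(-90.0°) + j·sin(-90.0°)) = 0 - j24 V
  V3 = 160·(cos(-127.0°) + j·sin(-127.0°)) = -96.29 - j127.8 V
Step 2 — Sum components: V_total = -96.07 - j87.88 V.
Step 3 — Convert to polar: |V_total| = 130.2 V, ∠V_total = -137.5°.

V_total = 130.2∠-137.5° V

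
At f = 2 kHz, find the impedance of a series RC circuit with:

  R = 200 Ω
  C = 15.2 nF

Step 1 — Angular frequency: ω = 2π·f = 2π·2000 = 1.257e+04 rad/s.
Step 2 — Component impedances:
  R: Z = R = 200 Ω
  C: Z = 1/(jωC) = -j/(ω·C) = 0 - j5235 Ω
Step 3 — Series combination: Z_total = R + C = 200 - j5235 Ω = 5239∠-87.8° Ω.

Z = 200 - j5235 Ω = 5239∠-87.8° Ω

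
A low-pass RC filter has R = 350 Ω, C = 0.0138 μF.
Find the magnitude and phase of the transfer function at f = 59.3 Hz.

Step 1 — Angular frequency: ω = 2π·59.3 = 372.6 rad/s.
Step 2 — Transfer function: H(jω) = 1/(1 + jωRC).
Step 3 — Denominator: 1 + jωRC = 1 + j·372.6·350·1.38e-08 = 1 + j0.0018.
Step 4 — H = 1 - j0.0018.
Step 5 — Magnitude: |H| = 1 (-0.0 dB); phase: φ = -0.1°.

|H| = 1 (-0.0 dB), φ = -0.1°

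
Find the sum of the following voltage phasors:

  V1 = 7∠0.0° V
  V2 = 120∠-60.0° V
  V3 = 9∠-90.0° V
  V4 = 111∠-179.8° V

Step 1 — Convert each phasor to rectangular form:
  V1 = 7·(cos(0.0°) + j·sin(0.0°)) = 7 V
  V2 = 120·(cos(-60.0°) + j·sin(-60.0°)) = 60 - j103.9 V
  V3 = 9·(cos(-90.0°) + j·sin(-90.0°)) = 0 - j9 V
  V4 = 111·(cos(-179.8°) + j·sin(-179.8°)) = -111 - j0.3875 V
Step 2 — Sum components: V_total = -44 - j113.3 V.
Step 3 — Convert to polar: |V_total| = 121.6 V, ∠V_total = -111.2°.

V_total = 121.6∠-111.2° V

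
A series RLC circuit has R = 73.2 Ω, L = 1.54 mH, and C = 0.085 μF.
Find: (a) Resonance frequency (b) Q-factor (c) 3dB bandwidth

Step 1 — Resonance: ω₀ = 1/√(LC) = 1/√(0.00154·8.5e-08) = 8.74e+04 rad/s.
Step 2 — f₀ = ω₀/(2π) = 1.391e+04 Hz.
Step 3 — Series Q: Q = ω₀L/R = 8.74e+04·0.00154/73.2 = 1.839.
Step 4 — Bandwidth: Δω = ω₀/Q = 4.753e+04 rad/s; BW = Δω/(2π) = 7565 Hz.

(a) f₀ = 1.391e+04 Hz  (b) Q = 1.839  (c) BW = 7565 Hz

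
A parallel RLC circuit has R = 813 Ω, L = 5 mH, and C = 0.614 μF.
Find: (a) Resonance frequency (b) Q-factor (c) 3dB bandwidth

Step 1 — Resonance: ω₀ = 1/√(LC) = 1/√(0.005·6.14e-07) = 1.805e+04 rad/s.
Step 2 — f₀ = ω₀/(2π) = 2872 Hz.
Step 3 — Parallel Q: Q = R/(ω₀L) = 813/(1.805e+04·0.005) = 9.009.
Step 4 — Bandwidth: Δω = ω₀/Q = 2003 rad/s; BW = Δω/(2π) = 318.8 Hz.

(a) f₀ = 2872 Hz  (b) Q = 9.009  (c) BW = 318.8 Hz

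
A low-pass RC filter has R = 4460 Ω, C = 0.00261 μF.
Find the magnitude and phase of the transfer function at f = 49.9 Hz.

Step 1 — Angular frequency: ω = 2π·49.9 = 313.5 rad/s.
Step 2 — Transfer function: H(jω) = 1/(1 + jωRC).
Step 3 — Denominator: 1 + jωRC = 1 + j·313.5·4460·2.61e-09 = 1 + j0.00365.
Step 4 — H = 1 - j0.00365.
Step 5 — Magnitude: |H| = 1 (-0.0 dB); phase: φ = -0.2°.

|H| = 1 (-0.0 dB), φ = -0.2°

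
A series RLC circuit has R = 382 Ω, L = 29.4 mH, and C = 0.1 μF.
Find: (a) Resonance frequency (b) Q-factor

Step 1 — Resonance condition Im(Z)=0 gives ω₀ = 1/√(LC).
Step 2 — ω₀ = 1/√(0.0294·1e-07) = 1.844e+04 rad/s.
Step 3 — f₀ = ω₀/(2π) = 2935 Hz.
Step 4 — Series Q: Q = ω₀L/R = 1.844e+04·0.0294/382 = 1.419.

(a) f₀ = 2935 Hz  (b) Q = 1.419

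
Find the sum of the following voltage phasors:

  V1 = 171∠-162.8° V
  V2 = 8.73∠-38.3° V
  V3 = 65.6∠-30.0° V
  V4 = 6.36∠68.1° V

Step 1 — Convert each phasor to rectangular form:
  V1 = 171·(cos(-162.8°) + j·sin(-162.8°)) = -163.4 - j50.57 V
  V2 = 8.73·(cos(-38.3°) + j·sin(-38.3°)) = 6.851 - j5.411 V
  V3 = 65.6·(cos(-30.0°) + j·sin(-30.0°)) = 56.81 - j32.8 V
  V4 = 6.36·(cos(68.1°) + j·sin(68.1°)) = 2.372 + j5.901 V
Step 2 — Sum components: V_total = -97.32 - j82.88 V.
Step 3 — Convert to polar: |V_total| = 127.8 V, ∠V_total = -139.6°.

V_total = 127.8∠-139.6° V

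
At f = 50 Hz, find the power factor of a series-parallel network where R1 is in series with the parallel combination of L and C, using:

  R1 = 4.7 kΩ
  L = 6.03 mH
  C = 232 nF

Step 1 — Angular frequency: ω = 2π·f = 2π·50 = 314.2 rad/s.
Step 2 — Component impedances:
  R1: Z = R = 4700 Ω
  L: Z = jωL = j·314.2·0.00603 = 0 + j1.894 Ω
  C: Z = 1/(jωC) = -j/(ω·C) = 0 - j1.372e+04 Ω
Step 3 — Parallel branch: L || C = 1/(1/L + 1/C) = 0 + j1.895 Ω.
Step 4 — Series with R1: Z_total = R1 + (L || C) = 4700 + j1.895 Ω = 4700∠0.0° Ω.
Step 5 — Power factor: PF = cos(φ) = Re(Z)/|Z| = 4700/4700 = 1.
Step 6 — Type: Im(Z) = 1.895 ⇒ lagging (phase φ = 0.0°).

PF = 1 (lagging, φ = 0.0°)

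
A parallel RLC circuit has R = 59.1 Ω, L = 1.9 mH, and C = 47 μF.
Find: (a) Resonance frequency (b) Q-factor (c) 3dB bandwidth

Step 1 — Resonance: ω₀ = 1/√(LC) = 1/√(0.0019·4.7e-05) = 3346 rad/s.
Step 2 — f₀ = ω₀/(2π) = 532.6 Hz.
Step 3 — Parallel Q: Q = R/(ω₀L) = 59.1/(3346·0.0019) = 9.295.
Step 4 — Bandwidth: Δω = ω₀/Q = 360 rad/s; BW = Δω/(2π) = 57.3 Hz.

(a) f₀ = 532.6 Hz  (b) Q = 9.295  (c) BW = 57.3 Hz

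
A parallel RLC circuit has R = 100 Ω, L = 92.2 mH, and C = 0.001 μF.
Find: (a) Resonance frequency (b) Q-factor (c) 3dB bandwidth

Step 1 — Resonance: ω₀ = 1/√(LC) = 1/√(0.0922·1e-09) = 1.041e+05 rad/s.
Step 2 — f₀ = ω₀/(2π) = 1.658e+04 Hz.
Step 3 — Parallel Q: Q = R/(ω₀L) = 100/(1.041e+05·0.0922) = 0.01041.
Step 4 — Bandwidth: Δω = ω₀/Q = 1e+07 rad/s; BW = Δω/(2π) = 1.592e+06 Hz.

(a) f₀ = 1.658e+04 Hz  (b) Q = 0.01041  (c) BW = 1.592e+06 Hz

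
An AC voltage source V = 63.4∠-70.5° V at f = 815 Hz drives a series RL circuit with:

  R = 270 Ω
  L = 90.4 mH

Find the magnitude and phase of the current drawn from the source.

Step 1 — Angular frequency: ω = 2π·f = 2π·815 = 5121 rad/s.
Step 2 — Component impedances:
  R: Z = R = 270 Ω
  L: Z = jωL = j·5121·0.0904 = 0 + j462.9 Ω
Step 3 — Series combination: Z_total = R + L = 270 + j462.9 Ω = 535.9∠59.7° Ω.
Step 4 — Source phasor: V = 63.4∠-70.5° V = 21.16 - j59.76 V.
Step 5 — Ohm's law: I = V / Z_total = (21.16 - j59.76) / (270 + j462.9) = -0.07643 - j0.0903 A.
Step 6 — Convert to polar: |I| = 0.1183 A, ∠I = -130.2°.

I = 0.1183∠-130.2° A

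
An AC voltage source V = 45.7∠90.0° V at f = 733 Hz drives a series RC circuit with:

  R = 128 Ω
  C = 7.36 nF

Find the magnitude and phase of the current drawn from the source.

Step 1 — Angular frequency: ω = 2π·f = 2π·733 = 4606 rad/s.
Step 2 — Component impedances:
  R: Z = R = 128 Ω
  C: Z = 1/(jωC) = -j/(ω·C) = 0 - j2.95e+04 Ω
Step 3 — Series combination: Z_total = R + C = 128 - j2.95e+04 Ω = 2.95e+04∠-89.8° Ω.
Step 4 — Source phasor: V = 45.7∠90.0° V = 0 + j45.7 V.
Step 5 — Ohm's law: I = V / Z_total = (0 + j45.7) / (128 - j2.95e+04) = -0.001549 + j6.721e-06 A.
Step 6 — Convert to polar: |I| = 0.001549 A, ∠I = 179.8°.

I = 0.001549∠179.8° A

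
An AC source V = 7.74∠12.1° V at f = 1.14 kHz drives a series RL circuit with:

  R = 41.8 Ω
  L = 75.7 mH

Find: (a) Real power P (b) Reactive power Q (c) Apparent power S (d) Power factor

Step 1 — Angular frequency: ω = 2π·f = 2π·1140 = 7163 rad/s.
Step 2 — Component impedances:
  R: Z = R = 41.8 Ω
  L: Z = jωL = j·7163·0.0757 = 0 + j542.2 Ω
Step 3 — Series combination: Z_total = R + L = 41.8 + j542.2 Ω = 543.8∠85.6° Ω.
Step 4 — Source phasor: V = 7.74∠12.1° V = 7.568 + j1.622 V.
Step 5 — Current: I = V / Z = 0.004044 - j0.01365 A = 0.01423∠-73.5° A.
Step 6 — Complex power: S = V·I* = 0.008467 + j0.1098 VA.
Step 7 — Real power: P = Re(S) = 0.008467 W.
Step 8 — Reactive power: Q = Im(S) = 0.1098 VAR.
Step 9 — Apparent power: |S| = 0.1102 VA.
Step 10 — Power factor: PF = P/|S| = 0.07686 (lagging).

(a) P = 0.008467 W  (b) Q = 0.1098 VAR  (c) S = 0.1102 VA  (d) PF = 0.07686 (lagging)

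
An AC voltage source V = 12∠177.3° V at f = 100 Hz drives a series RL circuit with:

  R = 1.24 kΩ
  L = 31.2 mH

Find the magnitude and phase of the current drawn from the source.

Step 1 — Angular frequency: ω = 2π·f = 2π·100 = 628.3 rad/s.
Step 2 — Component impedances:
  R: Z = R = 1240 Ω
  L: Z = jωL = j·628.3·0.0312 = 0 + j19.6 Ω
Step 3 — Series combination: Z_total = R + L = 1240 + j19.6 Ω = 1240∠0.9° Ω.
Step 4 — Source phasor: V = 12∠177.3° V = -11.99 + j0.5653 V.
Step 5 — Ohm's law: I = V / Z_total = (-11.99 + j0.5653) / (1240 + j19.6) = -0.009657 + j0.0006085 A.
Step 6 — Convert to polar: |I| = 0.009676 A, ∠I = 176.4°.

I = 0.009676∠176.4° A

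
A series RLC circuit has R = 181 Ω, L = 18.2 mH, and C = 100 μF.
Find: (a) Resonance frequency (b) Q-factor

Step 1 — Resonance condition Im(Z)=0 gives ω₀ = 1/√(LC).
Step 2 — ω₀ = 1/√(0.0182·0.0001) = 741.2 rad/s.
Step 3 — f₀ = ω₀/(2π) = 118 Hz.
Step 4 — Series Q: Q = ω₀L/R = 741.2·0.0182/181 = 0.07453.

(a) f₀ = 118 Hz  (b) Q = 0.07453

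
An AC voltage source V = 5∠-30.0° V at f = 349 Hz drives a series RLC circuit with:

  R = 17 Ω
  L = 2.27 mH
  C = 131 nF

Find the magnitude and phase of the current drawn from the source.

Step 1 — Angular frequency: ω = 2π·f = 2π·349 = 2193 rad/s.
Step 2 — Component impedances:
  R: Z = R = 17 Ω
  L: Z = jωL = j·2193·0.00227 = 0 + j4.978 Ω
  C: Z = 1/(jωC) = -j/(ω·C) = 0 - j3481 Ω
Step 3 — Series combination: Z_total = R + L + C = 17 - j3476 Ω = 3476∠-89.7° Ω.
Step 4 — Source phasor: V = 5∠-30.0° V = 4.33 - j2.5 V.
Step 5 — Ohm's law: I = V / Z_total = (4.33 - j2.5) / (17 - j3476) = 0.0007253 + j0.001242 A.
Step 6 — Convert to polar: |I| = 0.001438 A, ∠I = 59.7°.

I = 0.001438∠59.7° A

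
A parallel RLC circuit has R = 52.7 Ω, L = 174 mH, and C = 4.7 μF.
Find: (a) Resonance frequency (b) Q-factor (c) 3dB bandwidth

Step 1 — Resonance: ω₀ = 1/√(LC) = 1/√(0.174·4.7e-06) = 1106 rad/s.
Step 2 — f₀ = ω₀/(2π) = 176 Hz.
Step 3 — Parallel Q: Q = R/(ω₀L) = 52.7/(1106·0.174) = 0.2739.
Step 4 — Bandwidth: Δω = ω₀/Q = 4037 rad/s; BW = Δω/(2π) = 642.6 Hz.

(a) f₀ = 176 Hz  (b) Q = 0.2739  (c) BW = 642.6 Hz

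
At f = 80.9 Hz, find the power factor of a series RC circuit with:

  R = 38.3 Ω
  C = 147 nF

Step 1 — Angular frequency: ω = 2π·f = 2π·80.9 = 508.3 rad/s.
Step 2 — Component impedances:
  R: Z = R = 38.3 Ω
  C: Z = 1/(jωC) = -j/(ω·C) = 0 - j1.338e+04 Ω
Step 3 — Series combination: Z_total = R + C = 38.3 - j1.338e+04 Ω = 1.338e+04∠-89.8° Ω.
Step 4 — Power factor: PF = cos(φ) = Re(Z)/|Z| = 38.3/1.338e+04 = 0.002862.
Step 5 — Type: Im(Z) = -1.338e+04 ⇒ leading (phase φ = -89.8°).

PF = 0.002862 (leading, φ = -89.8°)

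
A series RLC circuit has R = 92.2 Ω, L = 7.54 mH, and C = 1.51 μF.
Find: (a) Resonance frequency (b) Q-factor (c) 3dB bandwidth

Step 1 — Resonance: ω₀ = 1/√(LC) = 1/√(0.00754·1.51e-06) = 9372 rad/s.
Step 2 — f₀ = ω₀/(2π) = 1492 Hz.
Step 3 — Series Q: Q = ω₀L/R = 9372·0.00754/92.2 = 0.7664.
Step 4 — Bandwidth: Δω = ω₀/Q = 1.223e+04 rad/s; BW = Δω/(2π) = 1946 Hz.

(a) f₀ = 1492 Hz  (b) Q = 0.7664  (c) BW = 1946 Hz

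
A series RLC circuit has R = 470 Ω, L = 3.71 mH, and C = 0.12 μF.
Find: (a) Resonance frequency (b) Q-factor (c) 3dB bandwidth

Step 1 — Resonance condition Im(Z)=0 gives ω₀ = 1/√(LC).
Step 2 — ω₀ = 1/√(0.00371·1.2e-07) = 4.739e+04 rad/s.
Step 3 — f₀ = ω₀/(2π) = 7543 Hz.
Step 4 — Series Q: Q = ω₀L/R = 4.739e+04·0.00371/470 = 0.3741.
Step 5 — 3dB bandwidth: Δω = ω₀/Q = 1.267e+05 rad/s; BW = Δω/(2π) = 2.016e+04 Hz.

(a) f₀ = 7543 Hz  (b) Q = 0.3741  (c) BW = 2.016e+04 Hz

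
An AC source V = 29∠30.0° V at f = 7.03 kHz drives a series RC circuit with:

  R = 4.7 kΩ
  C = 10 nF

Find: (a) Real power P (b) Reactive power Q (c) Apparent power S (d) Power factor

Step 1 — Angular frequency: ω = 2π·f = 2π·7030 = 4.417e+04 rad/s.
Step 2 — Component impedances:
  R: Z = R = 4700 Ω
  C: Z = 1/(jωC) = -j/(ω·C) = 0 - j2264 Ω
Step 3 — Series combination: Z_total = R + C = 4700 - j2264 Ω = 5217∠-25.7° Ω.
Step 4 — Source phasor: V = 29∠30.0° V = 25.11 + j14.5 V.
Step 5 — Current: I = V / Z = 0.003131 + j0.004593 A = 0.005559∠55.7° A.
Step 6 — Complex power: S = V·I* = 0.1452 - j0.06996 VA.
Step 7 — Real power: P = Re(S) = 0.1452 W.
Step 8 — Reactive power: Q = Im(S) = -0.06996 VAR.
Step 9 — Apparent power: |S| = 0.1612 VA.
Step 10 — Power factor: PF = P/|S| = 0.9009 (leading).

(a) P = 0.1452 W  (b) Q = -0.06996 VAR  (c) S = 0.1612 VA  (d) PF = 0.9009 (leading)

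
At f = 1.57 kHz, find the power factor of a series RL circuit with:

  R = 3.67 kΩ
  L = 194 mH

Step 1 — Angular frequency: ω = 2π·f = 2π·1570 = 9865 rad/s.
Step 2 — Component impedances:
  R: Z = R = 3670 Ω
  L: Z = jωL = j·9865·0.194 = 0 + j1914 Ω
Step 3 — Series combination: Z_total = R + L = 3670 + j1914 Ω = 4139∠27.5° Ω.
Step 4 — Power factor: PF = cos(φ) = Re(Z)/|Z| = 3670/4139 = 0.8867.
Step 5 — Type: Im(Z) = 1914 ⇒ lagging (phase φ = 27.5°).

PF = 0.8867 (lagging, φ = 27.5°)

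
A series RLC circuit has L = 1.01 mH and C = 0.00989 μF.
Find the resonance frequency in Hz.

Step 1 — Resonance condition Im(Z)=0 gives ω₀ = 1/√(LC).
Step 2 — ω₀ = 1/√(0.00101·9.89e-09) = 3.164e+05 rad/s.
Step 3 — f₀ = ω₀/(2π) = 5.036e+04 Hz.

f₀ = 5.036e+04 Hz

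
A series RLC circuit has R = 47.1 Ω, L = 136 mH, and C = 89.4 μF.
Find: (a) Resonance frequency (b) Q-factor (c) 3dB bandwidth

Step 1 — Resonance: ω₀ = 1/√(LC) = 1/√(0.136·8.94e-05) = 286.8 rad/s.
Step 2 — f₀ = ω₀/(2π) = 45.64 Hz.
Step 3 — Series Q: Q = ω₀L/R = 286.8·0.136/47.1 = 0.8281.
Step 4 — Bandwidth: Δω = ω₀/Q = 346.3 rad/s; BW = Δω/(2π) = 55.12 Hz.

(a) f₀ = 45.64 Hz  (b) Q = 0.8281  (c) BW = 55.12 Hz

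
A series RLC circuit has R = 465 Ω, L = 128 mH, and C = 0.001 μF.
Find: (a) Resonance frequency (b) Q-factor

Step 1 — Resonance condition Im(Z)=0 gives ω₀ = 1/√(LC).
Step 2 — ω₀ = 1/√(0.128·1e-09) = 8.839e+04 rad/s.
Step 3 — f₀ = ω₀/(2π) = 1.407e+04 Hz.
Step 4 — Series Q: Q = ω₀L/R = 8.839e+04·0.128/465 = 24.33.

(a) f₀ = 1.407e+04 Hz  (b) Q = 24.33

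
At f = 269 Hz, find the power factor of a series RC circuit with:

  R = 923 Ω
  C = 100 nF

Step 1 — Angular frequency: ω = 2π·f = 2π·269 = 1690 rad/s.
Step 2 — Component impedances:
  R: Z = R = 923 Ω
  C: Z = 1/(jωC) = -j/(ω·C) = 0 - j5917 Ω
Step 3 — Series combination: Z_total = R + C = 923 - j5917 Ω = 5988∠-81.1° Ω.
Step 4 — Power factor: PF = cos(φ) = Re(Z)/|Z| = 923/5988 = 0.1541.
Step 5 — Type: Im(Z) = -5917 ⇒ leading (phase φ = -81.1°).

PF = 0.1541 (leading, φ = -81.1°)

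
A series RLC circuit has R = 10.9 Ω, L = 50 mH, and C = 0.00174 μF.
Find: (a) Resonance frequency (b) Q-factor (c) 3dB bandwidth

Step 1 — Resonance: ω₀ = 1/√(LC) = 1/√(0.05·1.74e-09) = 1.072e+05 rad/s.
Step 2 — f₀ = ω₀/(2π) = 1.706e+04 Hz.
Step 3 — Series Q: Q = ω₀L/R = 1.072e+05·0.05/10.9 = 491.8.
Step 4 — Bandwidth: Δω = ω₀/Q = 218 rad/s; BW = Δω/(2π) = 34.7 Hz.

(a) f₀ = 1.706e+04 Hz  (b) Q = 491.8  (c) BW = 34.7 Hz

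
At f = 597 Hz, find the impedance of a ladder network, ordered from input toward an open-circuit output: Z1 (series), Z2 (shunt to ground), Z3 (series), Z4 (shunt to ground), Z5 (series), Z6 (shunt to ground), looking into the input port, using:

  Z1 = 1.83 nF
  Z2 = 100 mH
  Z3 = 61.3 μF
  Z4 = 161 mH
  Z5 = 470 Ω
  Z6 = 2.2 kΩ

Step 1 — Angular frequency: ω = 2π·f = 2π·597 = 3751 rad/s.
Step 2 — Component impedances:
  Z1: Z = 1/(jωC) = -j/(ω·C) = 0 - j1.457e+05 Ω
  Z2: Z = jωL = j·3751·0.1 = 0 + j375.1 Ω
  Z3: Z = 1/(jωC) = -j/(ω·C) = 0 - j4.349 Ω
  Z4: Z = jωL = j·3751·0.161 = 0 + j603.9 Ω
  Z5: Z = R = 470 Ω
  Z6: Z = R = 2200 Ω
Step 3 — Ladder network (open output): work backward from the far end, alternating series and parallel combinations. Z_in = 20.08 - j1.454e+05 Ω = 1.454e+05∠-90.0° Ω.

Z = 20.08 - j1.454e+05 Ω = 1.454e+05∠-90.0° Ω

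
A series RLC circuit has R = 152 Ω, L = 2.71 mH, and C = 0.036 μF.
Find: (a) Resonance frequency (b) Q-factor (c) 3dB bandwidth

Step 1 — Resonance condition Im(Z)=0 gives ω₀ = 1/√(LC).
Step 2 — ω₀ = 1/√(0.00271·3.6e-08) = 1.012e+05 rad/s.
Step 3 — f₀ = ω₀/(2π) = 1.611e+04 Hz.
Step 4 — Series Q: Q = ω₀L/R = 1.012e+05·0.00271/152 = 1.805.
Step 5 — 3dB bandwidth: Δω = ω₀/Q = 5.609e+04 rad/s; BW = Δω/(2π) = 8927 Hz.

(a) f₀ = 1.611e+04 Hz  (b) Q = 1.805  (c) BW = 8927 Hz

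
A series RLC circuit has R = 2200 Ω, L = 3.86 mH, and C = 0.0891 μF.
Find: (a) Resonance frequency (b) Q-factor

Step 1 — Resonance condition Im(Z)=0 gives ω₀ = 1/√(LC).
Step 2 — ω₀ = 1/√(0.00386·8.91e-08) = 5.392e+04 rad/s.
Step 3 — f₀ = ω₀/(2π) = 8582 Hz.
Step 4 — Series Q: Q = ω₀L/R = 5.392e+04·0.00386/2200 = 0.09461.

(a) f₀ = 8582 Hz  (b) Q = 0.09461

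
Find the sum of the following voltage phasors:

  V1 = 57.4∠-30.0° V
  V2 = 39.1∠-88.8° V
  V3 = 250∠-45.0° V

Step 1 — Convert each phasor to rectangular form:
  V1 = 57.4·(cos(-30.0°) + j·sin(-30.0°)) = 49.71 - j28.7 V
  V2 = 39.1·(cos(-88.8°) + j·sin(-88.8°)) = 0.8188 - j39.09 V
  V3 = 250·(cos(-45.0°) + j·sin(-45.0°)) = 176.8 - j176.8 V
Step 2 — Sum components: V_total = 227.3 - j244.6 V.
Step 3 — Convert to polar: |V_total| = 333.9 V, ∠V_total = -47.1°.

V_total = 333.9∠-47.1° V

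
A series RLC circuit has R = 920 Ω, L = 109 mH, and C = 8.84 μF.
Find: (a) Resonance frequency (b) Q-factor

Step 1 — Resonance condition Im(Z)=0 gives ω₀ = 1/√(LC).
Step 2 — ω₀ = 1/√(0.109·8.84e-06) = 1019 rad/s.
Step 3 — f₀ = ω₀/(2π) = 162.1 Hz.
Step 4 — Series Q: Q = ω₀L/R = 1019·0.109/920 = 0.1207.

(a) f₀ = 162.1 Hz  (b) Q = 0.1207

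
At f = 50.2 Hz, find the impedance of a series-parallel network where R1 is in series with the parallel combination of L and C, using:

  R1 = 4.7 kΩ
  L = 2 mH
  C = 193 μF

Step 1 — Angular frequency: ω = 2π·f = 2π·50.2 = 315.4 rad/s.
Step 2 — Component impedances:
  R1: Z = R = 4700 Ω
  L: Z = jωL = j·315.4·0.002 = 0 + j0.6308 Ω
  C: Z = 1/(jωC) = -j/(ω·C) = 0 - j16.43 Ω
Step 3 — Parallel branch: L || C = 1/(1/L + 1/C) = 0 + j0.656 Ω.
Step 4 — Series with R1: Z_total = R1 + (L || C) = 4700 + j0.656 Ω = 4700∠0.0° Ω.

Z = 4700 + j0.656 Ω = 4700∠0.0° Ω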